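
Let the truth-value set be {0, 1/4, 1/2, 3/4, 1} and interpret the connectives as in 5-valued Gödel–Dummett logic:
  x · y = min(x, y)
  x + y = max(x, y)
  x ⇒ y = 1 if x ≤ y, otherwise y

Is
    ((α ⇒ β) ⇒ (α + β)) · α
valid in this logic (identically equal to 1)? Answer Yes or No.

No

Counterexample: take α = 0, β = 0.
α ⇒ β = 0 ⇒ 0 = 1
α + β = 0 + 0 = 0
(α ⇒ β) ⇒ (α + β) = 1 ⇒ 0 = 0
((α ⇒ β) ⇒ (α + β)) · α = 0 · 0 = 0
This gives 0 ≠ 1.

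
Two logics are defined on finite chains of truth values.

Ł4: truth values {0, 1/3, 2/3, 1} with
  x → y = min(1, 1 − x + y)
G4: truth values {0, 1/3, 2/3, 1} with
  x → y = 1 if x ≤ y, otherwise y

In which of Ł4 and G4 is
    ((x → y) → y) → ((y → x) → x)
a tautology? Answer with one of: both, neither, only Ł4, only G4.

In Ł4: every assignment gives 1 — tautology.
In G4: at x = 1/3, y = 0 the value is 1/3 — not a tautology.

only Ł4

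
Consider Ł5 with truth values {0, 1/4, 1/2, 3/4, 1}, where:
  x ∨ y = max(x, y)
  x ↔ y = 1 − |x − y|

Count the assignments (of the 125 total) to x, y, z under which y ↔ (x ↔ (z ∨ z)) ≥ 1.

25

value 1: 25 assignments (counts)
value 3/4: 43 assignments
value 1/2: 31 assignments
value 1/4: 19 assignments
value 0: 7 assignments
So 25 of the 125 assignments meet the threshold.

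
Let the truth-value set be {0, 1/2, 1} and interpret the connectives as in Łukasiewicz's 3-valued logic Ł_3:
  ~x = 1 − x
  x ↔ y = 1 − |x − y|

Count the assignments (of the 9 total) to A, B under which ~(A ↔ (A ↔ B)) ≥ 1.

2

A = 0, B = 0 ↦ 1  ≥
A = 0, B = 1/2 ↦ 1/2  <
A = 0, B = 1 ↦ 0  <
A = 1/2, B = 0 ↦ 0  <
A = 1/2, B = 1/2 ↦ 1/2  <
A = 1/2, B = 1 ↦ 0  <
A = 1, B = 0 ↦ 1  ≥
A = 1, B = 1/2 ↦ 1/2  <
A = 1, B = 1 ↦ 0  <
So 2 of the 9 assignments meet the threshold.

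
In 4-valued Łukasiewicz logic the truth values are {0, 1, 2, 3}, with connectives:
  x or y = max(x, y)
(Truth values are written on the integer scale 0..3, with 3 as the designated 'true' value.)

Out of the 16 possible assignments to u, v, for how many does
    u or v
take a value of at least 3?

7

u = 0, v = 0 ↦ 0  <
u = 0, v = 1 ↦ 1  <
u = 0, v = 2 ↦ 2  <
u = 0, v = 3 ↦ 3  ≥
u = 1, v = 0 ↦ 1  <
u = 1, v = 1 ↦ 1  <
u = 1, v = 2 ↦ 2  <
u = 1, v = 3 ↦ 3  ≥
u = 2, v = 0 ↦ 2  <
u = 2, v = 1 ↦ 2  <
u = 2, v = 2 ↦ 2  <
u = 2, v = 3 ↦ 3  ≥
u = 3, v = 0 ↦ 3  ≥
u = 3, v = 1 ↦ 3  ≥
u = 3, v = 2 ↦ 3  ≥
u = 3, v = 3 ↦ 3  ≥
So 7 of the 16 assignments meet the threshold.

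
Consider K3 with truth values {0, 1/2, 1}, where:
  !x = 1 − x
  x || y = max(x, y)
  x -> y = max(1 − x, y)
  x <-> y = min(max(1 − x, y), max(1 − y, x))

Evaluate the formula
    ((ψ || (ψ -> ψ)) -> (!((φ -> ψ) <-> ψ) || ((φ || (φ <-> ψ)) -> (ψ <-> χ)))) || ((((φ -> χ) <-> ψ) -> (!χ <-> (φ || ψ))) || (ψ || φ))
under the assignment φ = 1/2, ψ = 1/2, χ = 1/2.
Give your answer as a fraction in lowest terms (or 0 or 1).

ψ -> ψ = 1/2 -> 1/2 = 1/2
ψ || (ψ -> ψ) = 1/2 || 1/2 = 1/2
φ -> ψ = 1/2 -> 1/2 = 1/2
(φ -> ψ) <-> ψ = 1/2 <-> 1/2 = 1/2
!((φ -> ψ) <-> ψ) = !1/2 = 1/2
φ <-> ψ = 1/2 <-> 1/2 = 1/2
φ || (φ <-> ψ) = 1/2 || 1/2 = 1/2
ψ <-> χ = 1/2 <-> 1/2 = 1/2
(φ || (φ <-> ψ)) -> (ψ <-> χ) = 1/2 -> 1/2 = 1/2
!((φ -> ψ) <-> ψ) || ((φ || (φ <-> ψ)) -> (ψ <-> χ)) = 1/2 || 1/2 = 1/2
(ψ || (ψ -> ψ)) -> (!((φ -> ψ) <-> ψ) || ((φ || (φ <-> ψ)) -> (ψ <-> χ))) = 1/2 -> 1/2 = 1/2
φ -> χ = 1/2 -> 1/2 = 1/2
(φ -> χ) <-> ψ = 1/2 <-> 1/2 = 1/2
!χ = !1/2 = 1/2
φ || ψ = 1/2 || 1/2 = 1/2
!χ <-> (φ || ψ) = 1/2 <-> 1/2 = 1/2
((φ -> χ) <-> ψ) -> (!χ <-> (φ || ψ)) = 1/2 -> 1/2 = 1/2
ψ || φ = 1/2 || 1/2 = 1/2
(((φ -> χ) <-> ψ) -> (!χ <-> (φ || ψ))) || (ψ || φ) = 1/2 || 1/2 = 1/2
((ψ || (ψ -> ψ)) -> (!((φ -> ψ) <-> ψ) || ((φ || (φ <-> ψ)) -> (ψ <-> χ)))) || ((((φ -> χ) <-> ψ) -> (!χ <-> (φ || ψ))) || (ψ || φ)) = 1/2 || 1/2 = 1/2

1/2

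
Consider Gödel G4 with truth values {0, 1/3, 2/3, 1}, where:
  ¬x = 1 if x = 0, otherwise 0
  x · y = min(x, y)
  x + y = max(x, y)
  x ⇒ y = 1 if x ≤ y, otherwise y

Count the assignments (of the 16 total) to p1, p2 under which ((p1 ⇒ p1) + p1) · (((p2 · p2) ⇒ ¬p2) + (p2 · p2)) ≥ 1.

8

p1 = 0, p2 = 0 ↦ 1  ≥
p1 = 0, p2 = 1/3 ↦ 1/3  <
p1 = 0, p2 = 2/3 ↦ 2/3  <
p1 = 0, p2 = 1 ↦ 1  ≥
p1 = 1/3, p2 = 0 ↦ 1  ≥
p1 = 1/3, p2 = 1/3 ↦ 1/3  <
p1 = 1/3, p2 = 2/3 ↦ 2/3  <
p1 = 1/3, p2 = 1 ↦ 1  ≥
p1 = 2/3, p2 = 0 ↦ 1  ≥
p1 = 2/3, p2 = 1/3 ↦ 1/3  <
p1 = 2/3, p2 = 2/3 ↦ 2/3  <
p1 = 2/3, p2 = 1 ↦ 1  ≥
p1 = 1, p2 = 0 ↦ 1  ≥
p1 = 1, p2 = 1/3 ↦ 1/3  <
p1 = 1, p2 = 2/3 ↦ 2/3  <
p1 = 1, p2 = 1 ↦ 1  ≥
So 8 of the 16 assignments meet the threshold.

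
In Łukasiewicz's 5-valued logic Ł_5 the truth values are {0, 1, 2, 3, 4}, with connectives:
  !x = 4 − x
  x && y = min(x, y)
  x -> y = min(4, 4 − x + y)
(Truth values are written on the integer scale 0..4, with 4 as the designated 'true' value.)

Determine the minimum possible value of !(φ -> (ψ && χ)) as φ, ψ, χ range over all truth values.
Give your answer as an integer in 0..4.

Take φ = 0, ψ = 0, χ = 0:
ψ && χ = 0 && 0 = 0
φ -> (ψ && χ) = 0 -> 0 = 4
!(φ -> (ψ && χ)) = !4 = 0
No assignment yields a value below 0, so this is the minimum.

0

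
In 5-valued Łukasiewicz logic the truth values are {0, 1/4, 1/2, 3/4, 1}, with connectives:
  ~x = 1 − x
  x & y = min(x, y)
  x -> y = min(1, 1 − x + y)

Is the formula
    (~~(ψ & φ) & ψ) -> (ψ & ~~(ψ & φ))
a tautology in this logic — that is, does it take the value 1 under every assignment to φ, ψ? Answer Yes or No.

At φ = 1/4, ψ = 1/2, for instance:
ψ & φ = 1/2 & 1/4 = 1/4
~(ψ & φ) = ~1/4 = 3/4
~~(ψ & φ) = ~3/4 = 1/4
~~(ψ & φ) & ψ = 1/4 & 1/2 = 1/4
ψ & ~~(ψ & φ) = 1/2 & 1/4 = 1/4
(~~(ψ & φ) & ψ) -> (ψ & ~~(ψ & φ)) = 1/4 -> 1/4 = 1
and checking the remaining 24 assignments likewise gives ≥ 1 in every case.

Yes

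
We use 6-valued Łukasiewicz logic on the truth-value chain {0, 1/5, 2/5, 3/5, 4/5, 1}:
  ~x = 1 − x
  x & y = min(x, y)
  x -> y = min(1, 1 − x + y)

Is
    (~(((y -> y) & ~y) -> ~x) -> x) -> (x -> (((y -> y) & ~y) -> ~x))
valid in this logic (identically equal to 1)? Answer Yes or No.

No

Counterexample: take x = 3/5, y = 0.
y -> y = 0 -> 0 = 1
~y = ~0 = 1
(y -> y) & ~y = 1 & 1 = 1
~x = ~3/5 = 2/5
((y -> y) & ~y) -> ~x = 1 -> 2/5 = 2/5
~(((y -> y) & ~y) -> ~x) = ~2/5 = 3/5
~(((y -> y) & ~y) -> ~x) -> x = 3/5 -> 3/5 = 1
y -> y = 0 -> 0 = 1
~y = ~0 = 1
(y -> y) & ~y = 1 & 1 = 1
~x = ~3/5 = 2/5
((y -> y) & ~y) -> ~x = 1 -> 2/5 = 2/5
x -> (((y -> y) & ~y) -> ~x) = 3/5 -> 2/5 = 4/5
(~(((y -> y) & ~y) -> ~x) -> x) -> (x -> (((y -> y) & ~y) -> ~x)) = 1 -> 4/5 = 4/5
This gives 4/5 ≠ 1.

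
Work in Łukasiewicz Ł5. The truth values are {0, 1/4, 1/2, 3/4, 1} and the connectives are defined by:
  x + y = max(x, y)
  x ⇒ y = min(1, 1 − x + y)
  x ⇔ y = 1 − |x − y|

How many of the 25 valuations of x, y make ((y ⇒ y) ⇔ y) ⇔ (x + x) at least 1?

value 1: 5 assignments (counts)
value 3/4: 8 assignments
value 1/2: 6 assignments
value 1/4: 4 assignments
value 0: 2 assignments
So 5 of the 25 assignments meet the threshold.

5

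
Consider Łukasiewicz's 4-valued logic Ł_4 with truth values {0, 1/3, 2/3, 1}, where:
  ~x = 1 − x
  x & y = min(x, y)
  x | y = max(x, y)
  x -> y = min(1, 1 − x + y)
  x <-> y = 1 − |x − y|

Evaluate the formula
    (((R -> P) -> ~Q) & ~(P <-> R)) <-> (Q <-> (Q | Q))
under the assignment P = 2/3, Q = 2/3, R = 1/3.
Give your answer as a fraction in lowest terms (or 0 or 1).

R -> P = 1/3 -> 2/3 = 1
~Q = ~2/3 = 1/3
(R -> P) -> ~Q = 1 -> 1/3 = 1/3
P <-> R = 2/3 <-> 1/3 = 2/3
~(P <-> R) = ~2/3 = 1/3
((R -> P) -> ~Q) & ~(P <-> R) = 1/3 & 1/3 = 1/3
Q | Q = 2/3 | 2/3 = 2/3
Q <-> (Q | Q) = 2/3 <-> 2/3 = 1
(((R -> P) -> ~Q) & ~(P <-> R)) <-> (Q <-> (Q | Q)) = 1/3 <-> 1 = 1/3

1/3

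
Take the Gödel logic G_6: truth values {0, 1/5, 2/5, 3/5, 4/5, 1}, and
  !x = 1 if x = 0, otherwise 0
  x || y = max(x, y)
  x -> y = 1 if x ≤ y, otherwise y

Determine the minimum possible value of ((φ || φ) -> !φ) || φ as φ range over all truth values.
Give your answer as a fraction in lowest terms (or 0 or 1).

Take φ = 1/5:
φ || φ = 1/5 || 1/5 = 1/5
!φ = !1/5 = 0
(φ || φ) -> !φ = 1/5 -> 0 = 0
((φ || φ) -> !φ) || φ = 0 || 1/5 = 1/5
No assignment yields a value below 1/5, so this is the minimum.

1/5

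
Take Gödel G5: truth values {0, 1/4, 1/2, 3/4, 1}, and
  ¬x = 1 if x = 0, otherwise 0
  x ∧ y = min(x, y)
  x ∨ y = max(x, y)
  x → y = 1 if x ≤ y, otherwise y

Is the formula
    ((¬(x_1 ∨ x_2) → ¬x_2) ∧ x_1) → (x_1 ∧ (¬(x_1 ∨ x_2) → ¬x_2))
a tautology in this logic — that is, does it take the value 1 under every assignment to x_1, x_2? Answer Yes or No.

At x_1 = 3/4, x_2 = 1/4, for instance:
x_1 ∨ x_2 = 3/4 ∨ 1/4 = 3/4
¬(x_1 ∨ x_2) = ¬3/4 = 0
¬x_2 = ¬1/4 = 0
¬(x_1 ∨ x_2) → ¬x_2 = 0 → 0 = 1
(¬(x_1 ∨ x_2) → ¬x_2) ∧ x_1 = 1 ∧ 3/4 = 3/4
x_1 ∧ (¬(x_1 ∨ x_2) → ¬x_2) = 3/4 ∧ 1 = 3/4
((¬(x_1 ∨ x_2) → ¬x_2) ∧ x_1) → (x_1 ∧ (¬(x_1 ∨ x_2) → ¬x_2)) = 3/4 → 3/4 = 1
and checking the remaining 24 assignments likewise gives ≥ 1 in every case.

Yes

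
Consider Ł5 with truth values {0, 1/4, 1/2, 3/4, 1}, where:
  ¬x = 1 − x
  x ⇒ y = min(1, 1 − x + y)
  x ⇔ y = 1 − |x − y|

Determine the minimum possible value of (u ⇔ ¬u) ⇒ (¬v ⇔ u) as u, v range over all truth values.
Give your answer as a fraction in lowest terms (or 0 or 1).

1/2

Take u = 1/2, v = 0:
¬u = ¬1/2 = 1/2
u ⇔ ¬u = 1/2 ⇔ 1/2 = 1
¬v = ¬0 = 1
¬v ⇔ u = 1 ⇔ 1/2 = 1/2
(u ⇔ ¬u) ⇒ (¬v ⇔ u) = 1 ⇒ 1/2 = 1/2
No assignment yields a value below 1/2, so this is the minimum.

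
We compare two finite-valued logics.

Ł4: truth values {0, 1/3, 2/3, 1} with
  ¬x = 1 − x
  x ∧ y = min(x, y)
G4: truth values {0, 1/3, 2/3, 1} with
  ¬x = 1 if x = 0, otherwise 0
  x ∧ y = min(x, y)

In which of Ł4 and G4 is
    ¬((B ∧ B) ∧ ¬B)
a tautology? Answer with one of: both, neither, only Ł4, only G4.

In Ł4: at B = 1/3 the value is 2/3 — not a tautology.
In G4: every assignment gives 1 — tautology.

only G4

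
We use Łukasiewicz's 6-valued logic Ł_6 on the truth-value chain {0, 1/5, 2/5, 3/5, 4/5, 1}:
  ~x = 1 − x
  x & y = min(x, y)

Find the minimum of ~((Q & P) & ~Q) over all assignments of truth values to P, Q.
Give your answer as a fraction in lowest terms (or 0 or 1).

Take P = 2/5, Q = 2/5:
Q & P = 2/5 & 2/5 = 2/5
~Q = ~2/5 = 3/5
(Q & P) & ~Q = 2/5 & 3/5 = 2/5
~((Q & P) & ~Q) = ~2/5 = 3/5
No assignment yields a value below 3/5, so this is the minimum.

3/5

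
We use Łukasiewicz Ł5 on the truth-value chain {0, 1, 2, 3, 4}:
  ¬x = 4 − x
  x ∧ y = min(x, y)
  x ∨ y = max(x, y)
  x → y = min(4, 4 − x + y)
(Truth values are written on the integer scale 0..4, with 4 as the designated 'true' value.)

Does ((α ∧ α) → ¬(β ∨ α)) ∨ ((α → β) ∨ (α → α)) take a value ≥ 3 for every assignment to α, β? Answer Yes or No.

At α = 2, β = 3, for instance:
α ∧ α = 2 ∧ 2 = 2
β ∨ α = 3 ∨ 2 = 3
¬(β ∨ α) = ¬3 = 1
(α ∧ α) → ¬(β ∨ α) = 2 → 1 = 3
α → β = 2 → 3 = 4
α → α = 2 → 2 = 4
(α → β) ∨ (α → α) = 4 ∨ 4 = 4
((α ∧ α) → ¬(β ∨ α)) ∨ ((α → β) ∨ (α → α)) = 3 ∨ 4 = 4
and checking the remaining 24 assignments likewise gives ≥ 3 in every case.

Yes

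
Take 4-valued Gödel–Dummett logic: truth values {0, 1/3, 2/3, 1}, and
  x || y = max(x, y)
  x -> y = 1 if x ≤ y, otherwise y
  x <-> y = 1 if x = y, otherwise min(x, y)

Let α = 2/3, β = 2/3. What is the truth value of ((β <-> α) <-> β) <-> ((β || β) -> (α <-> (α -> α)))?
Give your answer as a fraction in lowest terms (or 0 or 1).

2/3

β <-> α = 2/3 <-> 2/3 = 1
(β <-> α) <-> β = 1 <-> 2/3 = 2/3
β || β = 2/3 || 2/3 = 2/3
α -> α = 2/3 -> 2/3 = 1
α <-> (α -> α) = 2/3 <-> 1 = 2/3
(β || β) -> (α <-> (α -> α)) = 2/3 -> 2/3 = 1
((β <-> α) <-> β) <-> ((β || β) -> (α <-> (α -> α))) = 2/3 <-> 1 = 2/3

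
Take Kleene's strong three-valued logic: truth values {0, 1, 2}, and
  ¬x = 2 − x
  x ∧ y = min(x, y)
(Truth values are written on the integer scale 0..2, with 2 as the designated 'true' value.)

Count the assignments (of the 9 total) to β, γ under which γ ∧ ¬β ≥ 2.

β = 0, γ = 0 ↦ 0  <
β = 0, γ = 1 ↦ 1  <
β = 0, γ = 2 ↦ 2  ≥
β = 1, γ = 0 ↦ 0  <
β = 1, γ = 1 ↦ 1  <
β = 1, γ = 2 ↦ 1  <
β = 2, γ = 0 ↦ 0  <
β = 2, γ = 1 ↦ 0  <
β = 2, γ = 2 ↦ 0  <
So 1 of the 9 assignments meets the threshold.

1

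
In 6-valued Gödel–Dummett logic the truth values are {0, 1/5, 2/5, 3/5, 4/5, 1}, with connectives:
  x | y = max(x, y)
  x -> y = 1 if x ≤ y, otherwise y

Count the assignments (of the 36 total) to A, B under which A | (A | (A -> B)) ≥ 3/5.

value 1: 26 assignments (counts)
value 4/5: 4 assignments (counts)
value 3/5: 3 assignments (counts)
value 2/5: 2 assignments
value 1/5: 1 assignment
So 33 of the 36 assignments meet the threshold.

33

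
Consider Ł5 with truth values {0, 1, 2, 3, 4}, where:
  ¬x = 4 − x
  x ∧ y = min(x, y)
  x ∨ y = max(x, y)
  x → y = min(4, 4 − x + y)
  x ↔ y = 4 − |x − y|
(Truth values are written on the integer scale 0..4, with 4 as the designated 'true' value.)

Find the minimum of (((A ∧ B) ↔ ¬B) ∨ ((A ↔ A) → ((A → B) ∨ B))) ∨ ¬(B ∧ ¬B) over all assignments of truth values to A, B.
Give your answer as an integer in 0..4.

3

Take A = 2, B = 1:
A ∧ B = 2 ∧ 1 = 1
¬B = ¬1 = 3
(A ∧ B) ↔ ¬B = 1 ↔ 3 = 2
A ↔ A = 2 ↔ 2 = 4
A → B = 2 → 1 = 3
(A → B) ∨ B = 3 ∨ 1 = 3
(A ↔ A) → ((A → B) ∨ B) = 4 → 3 = 3
((A ∧ B) ↔ ¬B) ∨ ((A ↔ A) → ((A → B) ∨ B)) = 2 ∨ 3 = 3
¬B = ¬1 = 3
B ∧ ¬B = 1 ∧ 3 = 1
¬(B ∧ ¬B) = ¬1 = 3
(((A ∧ B) ↔ ¬B) ∨ ((A ↔ A) → ((A → B) ∨ B))) ∨ ¬(B ∧ ¬B) = 3 ∨ 3 = 3
No assignment yields a value below 3, so this is the minimum.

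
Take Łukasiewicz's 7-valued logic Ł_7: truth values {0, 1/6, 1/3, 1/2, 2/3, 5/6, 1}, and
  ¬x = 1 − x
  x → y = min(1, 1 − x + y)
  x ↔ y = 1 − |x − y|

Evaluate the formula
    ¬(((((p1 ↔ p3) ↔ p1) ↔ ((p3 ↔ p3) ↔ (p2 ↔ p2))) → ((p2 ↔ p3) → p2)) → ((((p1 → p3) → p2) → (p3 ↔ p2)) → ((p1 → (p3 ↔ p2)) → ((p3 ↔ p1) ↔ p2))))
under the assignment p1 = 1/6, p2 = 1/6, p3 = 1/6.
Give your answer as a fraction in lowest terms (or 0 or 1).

p1 ↔ p3 = 1/6 ↔ 1/6 = 1
(p1 ↔ p3) ↔ p1 = 1 ↔ 1/6 = 1/6
p3 ↔ p3 = 1/6 ↔ 1/6 = 1
p2 ↔ p2 = 1/6 ↔ 1/6 = 1
(p3 ↔ p3) ↔ (p2 ↔ p2) = 1 ↔ 1 = 1
((p1 ↔ p3) ↔ p1) ↔ ((p3 ↔ p3) ↔ (p2 ↔ p2)) = 1/6 ↔ 1 = 1/6
p2 ↔ p3 = 1/6 ↔ 1/6 = 1
(p2 ↔ p3) → p2 = 1 → 1/6 = 1/6
(((p1 ↔ p3) ↔ p1) ↔ ((p3 ↔ p3) ↔ (p2 ↔ p2))) → ((p2 ↔ p3) → p2) = 1/6 → 1/6 = 1
p1 → p3 = 1/6 → 1/6 = 1
(p1 → p3) → p2 = 1 → 1/6 = 1/6
p3 ↔ p2 = 1/6 ↔ 1/6 = 1
((p1 → p3) → p2) → (p3 ↔ p2) = 1/6 → 1 = 1
p3 ↔ p2 = 1/6 ↔ 1/6 = 1
p1 → (p3 ↔ p2) = 1/6 → 1 = 1
p3 ↔ p1 = 1/6 ↔ 1/6 = 1
(p3 ↔ p1) ↔ p2 = 1 ↔ 1/6 = 1/6
(p1 → (p3 ↔ p2)) → ((p3 ↔ p1) ↔ p2) = 1 → 1/6 = 1/6
(((p1 → p3) → p2) → (p3 ↔ p2)) → ((p1 → (p3 ↔ p2)) → ((p3 ↔ p1) ↔ p2)) = 1 → 1/6 = 1/6
((((p1 ↔ p3) ↔ p1) ↔ ((p3 ↔ p3) ↔ (p2 ↔ p2))) → ((p2 ↔ p3) → p2)) → ((((p1 → p3) → p2) → (p3 ↔ p2)) → ((p1 → (p3 ↔ p2)) → ((p3 ↔ p1) ↔ p2))) = 1 → 1/6 = 1/6
¬(((((p1 ↔ p3) ↔ p1) ↔ ((p3 ↔ p3) ↔ (p2 ↔ p2))) → ((p2 ↔ p3) → p2)) → ((((p1 → p3) → p2) → (p3 ↔ p2)) → ((p1 → (p3 ↔ p2)) → ((p3 ↔ p1) ↔ p2)))) = ¬1/6 = 5/6

5/6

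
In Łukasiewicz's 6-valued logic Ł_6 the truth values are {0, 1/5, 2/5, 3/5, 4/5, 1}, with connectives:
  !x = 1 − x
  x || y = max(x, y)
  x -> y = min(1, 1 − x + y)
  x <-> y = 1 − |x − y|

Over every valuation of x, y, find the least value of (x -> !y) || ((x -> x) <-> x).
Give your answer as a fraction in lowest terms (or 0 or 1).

3/5

Take x = 2/5, y = 1:
!y = !1 = 0
x -> !y = 2/5 -> 0 = 3/5
x -> x = 2/5 -> 2/5 = 1
(x -> x) <-> x = 1 <-> 2/5 = 2/5
(x -> !y) || ((x -> x) <-> x) = 3/5 || 2/5 = 3/5
No assignment yields a value below 3/5, so this is the minimum.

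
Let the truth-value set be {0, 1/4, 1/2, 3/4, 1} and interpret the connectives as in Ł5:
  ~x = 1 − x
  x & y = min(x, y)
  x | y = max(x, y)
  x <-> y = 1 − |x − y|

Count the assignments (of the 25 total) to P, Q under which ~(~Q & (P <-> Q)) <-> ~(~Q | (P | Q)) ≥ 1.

value 1: 7 assignments (counts)
value 3/4: 3 assignments
value 1/2: 6 assignments
value 1/4: 3 assignments
value 0: 6 assignments
So 7 of the 25 assignments meet the threshold.

7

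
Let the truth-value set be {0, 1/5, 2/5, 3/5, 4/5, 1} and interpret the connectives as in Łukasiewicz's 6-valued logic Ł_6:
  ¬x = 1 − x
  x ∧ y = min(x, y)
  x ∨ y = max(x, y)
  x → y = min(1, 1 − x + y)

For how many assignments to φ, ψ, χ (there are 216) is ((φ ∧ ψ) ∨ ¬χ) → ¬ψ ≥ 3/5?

value 1: 104 assignments (counts)
value 4/5: 35 assignments (counts)
value 3/5: 24 assignments (counts)
value 2/5: 27 assignments
value 1/5: 15 assignments
value 0: 11 assignments
So 163 of the 216 assignments meet the threshold.

163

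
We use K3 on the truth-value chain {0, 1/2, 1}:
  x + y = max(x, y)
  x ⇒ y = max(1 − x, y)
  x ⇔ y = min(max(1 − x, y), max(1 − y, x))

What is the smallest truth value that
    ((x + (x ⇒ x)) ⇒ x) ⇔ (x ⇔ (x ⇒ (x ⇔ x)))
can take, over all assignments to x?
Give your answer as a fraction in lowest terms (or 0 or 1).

1/2

Take x = 1/2:
x ⇒ x = 1/2 ⇒ 1/2 = 1/2
x + (x ⇒ x) = 1/2 + 1/2 = 1/2
(x + (x ⇒ x)) ⇒ x = 1/2 ⇒ 1/2 = 1/2
x ⇔ x = 1/2 ⇔ 1/2 = 1/2
x ⇒ (x ⇔ x) = 1/2 ⇒ 1/2 = 1/2
x ⇔ (x ⇒ (x ⇔ x)) = 1/2 ⇔ 1/2 = 1/2
((x + (x ⇒ x)) ⇒ x) ⇔ (x ⇔ (x ⇒ (x ⇔ x))) = 1/2 ⇔ 1/2 = 1/2
No assignment yields a value below 1/2, so this is the minimum.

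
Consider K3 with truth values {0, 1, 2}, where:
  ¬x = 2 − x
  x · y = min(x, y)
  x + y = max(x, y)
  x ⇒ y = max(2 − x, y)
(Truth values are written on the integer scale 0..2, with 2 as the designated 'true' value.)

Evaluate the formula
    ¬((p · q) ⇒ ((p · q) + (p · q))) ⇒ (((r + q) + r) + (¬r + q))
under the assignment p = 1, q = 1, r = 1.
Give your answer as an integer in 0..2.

p · q = 1 · 1 = 1
p · q = 1 · 1 = 1
p · q = 1 · 1 = 1
(p · q) + (p · q) = 1 + 1 = 1
(p · q) ⇒ ((p · q) + (p · q)) = 1 ⇒ 1 = 1
¬((p · q) ⇒ ((p · q) + (p · q))) = ¬1 = 1
r + q = 1 + 1 = 1
(r + q) + r = 1 + 1 = 1
¬r = ¬1 = 1
¬r + q = 1 + 1 = 1
((r + q) + r) + (¬r + q) = 1 + 1 = 1
¬((p · q) ⇒ ((p · q) + (p · q))) ⇒ (((r + q) + r) + (¬r + q)) = 1 ⇒ 1 = 1

1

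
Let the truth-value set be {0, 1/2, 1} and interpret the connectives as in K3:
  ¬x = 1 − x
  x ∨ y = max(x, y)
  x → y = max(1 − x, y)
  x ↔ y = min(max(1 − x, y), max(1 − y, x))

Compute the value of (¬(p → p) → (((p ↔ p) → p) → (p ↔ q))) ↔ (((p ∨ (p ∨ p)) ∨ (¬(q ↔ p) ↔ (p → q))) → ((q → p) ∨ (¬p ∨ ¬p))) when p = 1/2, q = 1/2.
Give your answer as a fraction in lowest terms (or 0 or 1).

p → p = 1/2 → 1/2 = 1/2
¬(p → p) = ¬1/2 = 1/2
p ↔ p = 1/2 ↔ 1/2 = 1/2
(p ↔ p) → p = 1/2 → 1/2 = 1/2
p ↔ q = 1/2 ↔ 1/2 = 1/2
((p ↔ p) → p) → (p ↔ q) = 1/2 → 1/2 = 1/2
¬(p → p) → (((p ↔ p) → p) → (p ↔ q)) = 1/2 → 1/2 = 1/2
p ∨ p = 1/2 ∨ 1/2 = 1/2
p ∨ (p ∨ p) = 1/2 ∨ 1/2 = 1/2
q ↔ p = 1/2 ↔ 1/2 = 1/2
¬(q ↔ p) = ¬1/2 = 1/2
p → q = 1/2 → 1/2 = 1/2
¬(q ↔ p) ↔ (p → q) = 1/2 ↔ 1/2 = 1/2
(p ∨ (p ∨ p)) ∨ (¬(q ↔ p) ↔ (p → q)) = 1/2 ∨ 1/2 = 1/2
q → p = 1/2 → 1/2 = 1/2
¬p = ¬1/2 = 1/2
¬p = ¬1/2 = 1/2
¬p ∨ ¬p = 1/2 ∨ 1/2 = 1/2
(q → p) ∨ (¬p ∨ ¬p) = 1/2 ∨ 1/2 = 1/2
((p ∨ (p ∨ p)) ∨ (¬(q ↔ p) ↔ (p → q))) → ((q → p) ∨ (¬p ∨ ¬p)) = 1/2 → 1/2 = 1/2
(¬(p → p) → (((p ↔ p) → p) → (p ↔ q))) ↔ (((p ∨ (p ∨ p)) ∨ (¬(q ↔ p) ↔ (p → q))) → ((q → p) ∨ (¬p ∨ ¬p))) = 1/2 ↔ 1/2 = 1/2

1/2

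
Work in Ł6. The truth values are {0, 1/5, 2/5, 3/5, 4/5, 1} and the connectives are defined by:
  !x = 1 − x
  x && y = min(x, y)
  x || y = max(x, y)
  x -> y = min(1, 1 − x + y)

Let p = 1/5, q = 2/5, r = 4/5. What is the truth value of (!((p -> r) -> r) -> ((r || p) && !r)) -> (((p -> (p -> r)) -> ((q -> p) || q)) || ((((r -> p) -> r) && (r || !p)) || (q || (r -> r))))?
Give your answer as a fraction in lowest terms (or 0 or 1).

p -> r = 1/5 -> 4/5 = 1
(p -> r) -> r = 1 -> 4/5 = 4/5
!((p -> r) -> r) = !4/5 = 1/5
r || p = 4/5 || 1/5 = 4/5
!r = !4/5 = 1/5
(r || p) && !r = 4/5 && 1/5 = 1/5
!((p -> r) -> r) -> ((r || p) && !r) = 1/5 -> 1/5 = 1
p -> r = 1/5 -> 4/5 = 1
p -> (p -> r) = 1/5 -> 1 = 1
q -> p = 2/5 -> 1/5 = 4/5
(q -> p) || q = 4/5 || 2/5 = 4/5
(p -> (p -> r)) -> ((q -> p) || q) = 1 -> 4/5 = 4/5
r -> p = 4/5 -> 1/5 = 2/5
(r -> p) -> r = 2/5 -> 4/5 = 1
!p = !1/5 = 4/5
r || !p = 4/5 || 4/5 = 4/5
((r -> p) -> r) && (r || !p) = 1 && 4/5 = 4/5
r -> r = 4/5 -> 4/5 = 1
q || (r -> r) = 2/5 || 1 = 1
(((r -> p) -> r) && (r || !p)) || (q || (r -> r)) = 4/5 || 1 = 1
((p -> (p -> r)) -> ((q -> p) || q)) || ((((r -> p) -> r) && (r || !p)) || (q || (r -> r))) = 4/5 || 1 = 1
(!((p -> r) -> r) -> ((r || p) && !r)) -> (((p -> (p -> r)) -> ((q -> p) || q)) || ((((r -> p) -> r) && (r || !p)) || (q || (r -> r)))) = 1 -> 1 = 1

1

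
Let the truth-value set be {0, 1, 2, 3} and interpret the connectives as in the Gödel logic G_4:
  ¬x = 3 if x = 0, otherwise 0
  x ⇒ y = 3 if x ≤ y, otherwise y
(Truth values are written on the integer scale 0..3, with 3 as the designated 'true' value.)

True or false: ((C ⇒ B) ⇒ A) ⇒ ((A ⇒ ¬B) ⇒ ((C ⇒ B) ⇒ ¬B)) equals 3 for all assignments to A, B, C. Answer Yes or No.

At A = 2, B = 0, C = 3, for instance:
C ⇒ B = 3 ⇒ 0 = 0
(C ⇒ B) ⇒ A = 0 ⇒ 2 = 3
¬B = ¬0 = 3
A ⇒ ¬B = 2 ⇒ 3 = 3
(C ⇒ B) ⇒ ¬B = 0 ⇒ 3 = 3
(A ⇒ ¬B) ⇒ ((C ⇒ B) ⇒ ¬B) = 3 ⇒ 3 = 3
((C ⇒ B) ⇒ A) ⇒ ((A ⇒ ¬B) ⇒ ((C ⇒ B) ⇒ ¬B)) = 3 ⇒ 3 = 3
and checking the remaining 63 assignments likewise gives ≥ 3 in every case.

Yes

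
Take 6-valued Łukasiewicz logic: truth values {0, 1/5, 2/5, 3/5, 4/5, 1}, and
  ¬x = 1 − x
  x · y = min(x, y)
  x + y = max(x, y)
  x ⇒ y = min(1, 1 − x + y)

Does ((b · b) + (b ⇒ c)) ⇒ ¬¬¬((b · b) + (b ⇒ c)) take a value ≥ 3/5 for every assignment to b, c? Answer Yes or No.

Counterexample: take b = 0, c = 0.
b · b = 0 · 0 = 0
b ⇒ c = 0 ⇒ 0 = 1
(b · b) + (b ⇒ c) = 0 + 1 = 1
b · b = 0 · 0 = 0
b ⇒ c = 0 ⇒ 0 = 1
(b · b) + (b ⇒ c) = 0 + 1 = 1
¬((b · b) + (b ⇒ c)) = ¬1 = 0
¬¬((b · b) + (b ⇒ c)) = ¬0 = 1
¬¬¬((b · b) + (b ⇒ c)) = ¬1 = 0
((b · b) + (b ⇒ c)) ⇒ ¬¬¬((b · b) + (b ⇒ c)) = 1 ⇒ 0 = 0
This gives 0, which is below 3/5.

No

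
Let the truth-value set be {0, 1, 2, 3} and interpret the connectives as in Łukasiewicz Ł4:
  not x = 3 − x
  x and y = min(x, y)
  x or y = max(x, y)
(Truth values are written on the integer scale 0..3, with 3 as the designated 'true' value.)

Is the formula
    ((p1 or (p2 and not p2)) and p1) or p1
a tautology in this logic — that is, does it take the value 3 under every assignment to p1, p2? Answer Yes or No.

No

Counterexample: take p1 = 0, p2 = 0.
not p2 = not 0 = 3
p2 and not p2 = 0 and 3 = 0
p1 or (p2 and not p2) = 0 or 0 = 0
(p1 or (p2 and not p2)) and p1 = 0 and 0 = 0
((p1 or (p2 and not p2)) and p1) or p1 = 0 or 0 = 0
This gives 0 ≠ 3.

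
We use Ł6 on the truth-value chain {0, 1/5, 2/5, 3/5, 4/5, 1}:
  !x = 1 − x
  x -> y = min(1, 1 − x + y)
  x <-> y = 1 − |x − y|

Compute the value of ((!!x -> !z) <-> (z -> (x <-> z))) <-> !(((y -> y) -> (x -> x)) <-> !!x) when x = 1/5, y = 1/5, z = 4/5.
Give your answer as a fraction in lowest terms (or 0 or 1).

4/5

!x = !1/5 = 4/5
!!x = !4/5 = 1/5
!z = !4/5 = 1/5
!!x -> !z = 1/5 -> 1/5 = 1
x <-> z = 1/5 <-> 4/5 = 2/5
z -> (x <-> z) = 4/5 -> 2/5 = 3/5
(!!x -> !z) <-> (z -> (x <-> z)) = 1 <-> 3/5 = 3/5
y -> y = 1/5 -> 1/5 = 1
x -> x = 1/5 -> 1/5 = 1
(y -> y) -> (x -> x) = 1 -> 1 = 1
!x = !1/5 = 4/5
!!x = !4/5 = 1/5
((y -> y) -> (x -> x)) <-> !!x = 1 <-> 1/5 = 1/5
!(((y -> y) -> (x -> x)) <-> !!x) = !1/5 = 4/5
((!!x -> !z) <-> (z -> (x <-> z))) <-> !(((y -> y) -> (x -> x)) <-> !!x) = 3/5 <-> 4/5 = 4/5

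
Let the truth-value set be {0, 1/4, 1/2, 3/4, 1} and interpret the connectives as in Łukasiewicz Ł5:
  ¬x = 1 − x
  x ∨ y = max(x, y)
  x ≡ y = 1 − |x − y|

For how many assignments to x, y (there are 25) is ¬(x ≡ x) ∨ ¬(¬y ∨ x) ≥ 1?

value 1: 1 assignment (counts)
value 3/4: 3 assignments
value 1/2: 5 assignments
value 1/4: 7 assignments
value 0: 9 assignments
So 1 of the 25 assignments meets the threshold.

1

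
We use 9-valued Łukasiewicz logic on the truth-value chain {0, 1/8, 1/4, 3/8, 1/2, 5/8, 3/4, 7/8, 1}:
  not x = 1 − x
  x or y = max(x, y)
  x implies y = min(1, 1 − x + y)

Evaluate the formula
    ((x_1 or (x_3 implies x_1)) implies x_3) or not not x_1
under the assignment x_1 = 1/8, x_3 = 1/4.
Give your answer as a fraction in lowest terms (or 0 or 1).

3/8

x_3 implies x_1 = 1/4 implies 1/8 = 7/8
x_1 or (x_3 implies x_1) = 1/8 or 7/8 = 7/8
(x_1 or (x_3 implies x_1)) implies x_3 = 7/8 implies 1/4 = 3/8
not x_1 = not 1/8 = 7/8
not not x_1 = not 7/8 = 1/8
((x_1 or (x_3 implies x_1)) implies x_3) or not not x_1 = 3/8 or 1/8 = 3/8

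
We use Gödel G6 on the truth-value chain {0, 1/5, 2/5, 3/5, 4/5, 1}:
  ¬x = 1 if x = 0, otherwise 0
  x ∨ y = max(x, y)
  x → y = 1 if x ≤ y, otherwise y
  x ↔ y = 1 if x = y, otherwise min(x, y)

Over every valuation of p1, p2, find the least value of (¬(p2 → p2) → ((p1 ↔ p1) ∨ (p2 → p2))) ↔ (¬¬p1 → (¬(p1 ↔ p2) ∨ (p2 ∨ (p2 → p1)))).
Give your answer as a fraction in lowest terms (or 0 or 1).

2/5

Take p1 = 1/5, p2 = 2/5:
p2 → p2 = 2/5 → 2/5 = 1
¬(p2 → p2) = ¬1 = 0
p1 ↔ p1 = 1/5 ↔ 1/5 = 1
p2 → p2 = 2/5 → 2/5 = 1
(p1 ↔ p1) ∨ (p2 → p2) = 1 ∨ 1 = 1
¬(p2 → p2) → ((p1 ↔ p1) ∨ (p2 → p2)) = 0 → 1 = 1
¬p1 = ¬1/5 = 0
¬¬p1 = ¬0 = 1
p1 ↔ p2 = 1/5 ↔ 2/5 = 1/5
¬(p1 ↔ p2) = ¬1/5 = 0
p2 → p1 = 2/5 → 1/5 = 1/5
p2 ∨ (p2 → p1) = 2/5 ∨ 1/5 = 2/5
¬(p1 ↔ p2) ∨ (p2 ∨ (p2 → p1)) = 0 ∨ 2/5 = 2/5
¬¬p1 → (¬(p1 ↔ p2) ∨ (p2 ∨ (p2 → p1))) = 1 → 2/5 = 2/5
(¬(p2 → p2) → ((p1 ↔ p1) ∨ (p2 → p2))) ↔ (¬¬p1 → (¬(p1 ↔ p2) ∨ (p2 ∨ (p2 → p1)))) = 1 ↔ 2/5 = 2/5
No assignment yields a value below 2/5, so this is the minimum.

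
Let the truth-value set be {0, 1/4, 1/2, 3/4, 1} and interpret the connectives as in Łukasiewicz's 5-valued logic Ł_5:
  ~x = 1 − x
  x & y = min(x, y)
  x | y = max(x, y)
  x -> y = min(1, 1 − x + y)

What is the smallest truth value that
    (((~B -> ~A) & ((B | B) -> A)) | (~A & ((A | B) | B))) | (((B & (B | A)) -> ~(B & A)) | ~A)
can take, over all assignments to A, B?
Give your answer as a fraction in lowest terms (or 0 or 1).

Take A = 1/2, B = 1:
~B = ~1 = 0
~A = ~1/2 = 1/2
~B -> ~A = 0 -> 1/2 = 1
B | B = 1 | 1 = 1
(B | B) -> A = 1 -> 1/2 = 1/2
(~B -> ~A) & ((B | B) -> A) = 1 & 1/2 = 1/2
~A = ~1/2 = 1/2
A | B = 1/2 | 1 = 1
(A | B) | B = 1 | 1 = 1
~A & ((A | B) | B) = 1/2 & 1 = 1/2
((~B -> ~A) & ((B | B) -> A)) | (~A & ((A | B) | B)) = 1/2 | 1/2 = 1/2
B | A = 1 | 1/2 = 1
B & (B | A) = 1 & 1 = 1
B & A = 1 & 1/2 = 1/2
~(B & A) = ~1/2 = 1/2
(B & (B | A)) -> ~(B & A) = 1 -> 1/2 = 1/2
~A = ~1/2 = 1/2
((B & (B | A)) -> ~(B & A)) | ~A = 1/2 | 1/2 = 1/2
(((~B -> ~A) & ((B | B) -> A)) | (~A & ((A | B) | B))) | (((B & (B | A)) -> ~(B & A)) | ~A) = 1/2 | 1/2 = 1/2
No assignment yields a value below 1/2, so this is the minimum.

1/2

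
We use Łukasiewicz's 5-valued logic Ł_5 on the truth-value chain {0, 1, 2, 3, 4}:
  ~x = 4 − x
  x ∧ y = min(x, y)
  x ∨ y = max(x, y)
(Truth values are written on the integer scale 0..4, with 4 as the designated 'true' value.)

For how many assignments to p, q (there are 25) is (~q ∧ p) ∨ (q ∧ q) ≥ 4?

6

value 4: 6 assignments (counts)
value 3: 8 assignments
value 2: 7 assignments
value 1: 3 assignments
value 0: 1 assignment
So 6 of the 25 assignments meet the threshold.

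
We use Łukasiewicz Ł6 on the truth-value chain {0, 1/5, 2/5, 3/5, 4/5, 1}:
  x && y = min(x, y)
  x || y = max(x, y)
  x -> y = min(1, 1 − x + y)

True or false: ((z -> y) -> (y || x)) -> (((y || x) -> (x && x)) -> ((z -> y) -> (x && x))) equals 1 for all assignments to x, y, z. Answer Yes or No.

At x = 1, y = 2/5, z = 1/5, for instance:
z -> y = 1/5 -> 2/5 = 1
y || x = 2/5 || 1 = 1
(z -> y) -> (y || x) = 1 -> 1 = 1
x && x = 1 && 1 = 1
(y || x) -> (x && x) = 1 -> 1 = 1
(z -> y) -> (x && x) = 1 -> 1 = 1
((y || x) -> (x && x)) -> ((z -> y) -> (x && x)) = 1 -> 1 = 1
((z -> y) -> (y || x)) -> (((y || x) -> (x && x)) -> ((z -> y) -> (x && x))) = 1 -> 1 = 1
and checking the remaining 215 assignments likewise gives ≥ 1 in every case.

Yes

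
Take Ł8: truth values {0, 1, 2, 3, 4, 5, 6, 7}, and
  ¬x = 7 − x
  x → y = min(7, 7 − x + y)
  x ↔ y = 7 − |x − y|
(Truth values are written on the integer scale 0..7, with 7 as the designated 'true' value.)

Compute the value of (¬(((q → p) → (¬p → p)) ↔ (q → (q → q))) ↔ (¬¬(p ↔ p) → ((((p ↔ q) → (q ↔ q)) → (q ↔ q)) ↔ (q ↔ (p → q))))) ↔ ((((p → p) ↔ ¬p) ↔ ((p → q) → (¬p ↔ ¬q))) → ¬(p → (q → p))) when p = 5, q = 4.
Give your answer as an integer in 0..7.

q → p = 4 → 5 = 7
¬p = ¬5 = 2
¬p → p = 2 → 5 = 7
(q → p) → (¬p → p) = 7 → 7 = 7
q → q = 4 → 4 = 7
q → (q → q) = 4 → 7 = 7
((q → p) → (¬p → p)) ↔ (q → (q → q)) = 7 ↔ 7 = 7
¬(((q → p) → (¬p → p)) ↔ (q → (q → q))) = ¬7 = 0
p ↔ p = 5 ↔ 5 = 7
¬(p ↔ p) = ¬7 = 0
¬¬(p ↔ p) = ¬0 = 7
p ↔ q = 5 ↔ 4 = 6
q ↔ q = 4 ↔ 4 = 7
(p ↔ q) → (q ↔ q) = 6 → 7 = 7
q ↔ q = 4 ↔ 4 = 7
((p ↔ q) → (q ↔ q)) → (q ↔ q) = 7 → 7 = 7
p → q = 5 → 4 = 6
q ↔ (p → q) = 4 ↔ 6 = 5
(((p ↔ q) → (q ↔ q)) → (q ↔ q)) ↔ (q ↔ (p → q)) = 7 ↔ 5 = 5
¬¬(p ↔ p) → ((((p ↔ q) → (q ↔ q)) → (q ↔ q)) ↔ (q ↔ (p → q))) = 7 → 5 = 5
¬(((q → p) → (¬p → p)) ↔ (q → (q → q))) ↔ (¬¬(p ↔ p) → ((((p ↔ q) → (q ↔ q)) → (q ↔ q)) ↔ (q ↔ (p → q)))) = 0 ↔ 5 = 2
p → p = 5 → 5 = 7
¬p = ¬5 = 2
(p → p) ↔ ¬p = 7 ↔ 2 = 2
p → q = 5 → 4 = 6
¬p = ¬5 = 2
¬q = ¬4 = 3
¬p ↔ ¬q = 2 ↔ 3 = 6
(p → q) → (¬p ↔ ¬q) = 6 → 6 = 7
((p → p) ↔ ¬p) ↔ ((p → q) → (¬p ↔ ¬q)) = 2 ↔ 7 = 2
q → p = 4 → 5 = 7
p → (q → p) = 5 → 7 = 7
¬(p → (q → p)) = ¬7 = 0
(((p → p) ↔ ¬p) ↔ ((p → q) → (¬p ↔ ¬q))) → ¬(p → (q → p)) = 2 → 0 = 5
(¬(((q → p) → (¬p → p)) ↔ (q → (q → q))) ↔ (¬¬(p ↔ p) → ((((p ↔ q) → (q ↔ q)) → (q ↔ q)) ↔ (q ↔ (p → q))))) ↔ ((((p → p) ↔ ¬p) ↔ ((p → q) → (¬p ↔ ¬q))) → ¬(p → (q → p))) = 2 ↔ 5 = 4

4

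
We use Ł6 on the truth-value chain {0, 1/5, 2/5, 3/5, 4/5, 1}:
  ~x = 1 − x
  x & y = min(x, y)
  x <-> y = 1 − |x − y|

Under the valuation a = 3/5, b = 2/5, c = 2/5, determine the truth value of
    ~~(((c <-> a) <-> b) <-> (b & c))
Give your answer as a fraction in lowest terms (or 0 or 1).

4/5

c <-> a = 2/5 <-> 3/5 = 4/5
(c <-> a) <-> b = 4/5 <-> 2/5 = 3/5
b & c = 2/5 & 2/5 = 2/5
((c <-> a) <-> b) <-> (b & c) = 3/5 <-> 2/5 = 4/5
~(((c <-> a) <-> b) <-> (b & c)) = ~4/5 = 1/5
~~(((c <-> a) <-> b) <-> (b & c)) = ~1/5 = 4/5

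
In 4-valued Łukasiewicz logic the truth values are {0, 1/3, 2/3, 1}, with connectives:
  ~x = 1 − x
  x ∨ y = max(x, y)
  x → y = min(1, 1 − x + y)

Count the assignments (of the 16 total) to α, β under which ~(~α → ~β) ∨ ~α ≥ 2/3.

8

α = 0, β = 0 ↦ 1  ≥
α = 0, β = 1/3 ↦ 1  ≥
α = 0, β = 2/3 ↦ 1  ≥
α = 0, β = 1 ↦ 1  ≥
α = 1/3, β = 0 ↦ 2/3  ≥
α = 1/3, β = 1/3 ↦ 2/3  ≥
α = 1/3, β = 2/3 ↦ 2/3  ≥
α = 1/3, β = 1 ↦ 2/3  ≥
α = 2/3, β = 0 ↦ 1/3  <
α = 2/3, β = 1/3 ↦ 1/3  <
α = 2/3, β = 2/3 ↦ 1/3  <
α = 2/3, β = 1 ↦ 1/3  <
α = 1, β = 0 ↦ 0  <
α = 1, β = 1/3 ↦ 0  <
α = 1, β = 2/3 ↦ 0  <
α = 1, β = 1 ↦ 0  <
So 8 of the 16 assignments meet the threshold.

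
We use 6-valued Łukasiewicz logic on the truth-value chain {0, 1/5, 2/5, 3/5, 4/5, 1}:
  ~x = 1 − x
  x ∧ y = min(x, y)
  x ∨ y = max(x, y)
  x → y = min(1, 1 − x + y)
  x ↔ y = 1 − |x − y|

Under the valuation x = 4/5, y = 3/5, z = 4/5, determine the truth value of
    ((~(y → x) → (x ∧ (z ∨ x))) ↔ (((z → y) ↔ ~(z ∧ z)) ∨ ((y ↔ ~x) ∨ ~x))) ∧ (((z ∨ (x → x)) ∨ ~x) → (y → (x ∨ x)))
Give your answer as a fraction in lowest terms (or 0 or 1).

y → x = 3/5 → 4/5 = 1
~(y → x) = ~1 = 0
z ∨ x = 4/5 ∨ 4/5 = 4/5
x ∧ (z ∨ x) = 4/5 ∧ 4/5 = 4/5
~(y → x) → (x ∧ (z ∨ x)) = 0 → 4/5 = 1
z → y = 4/5 → 3/5 = 4/5
z ∧ z = 4/5 ∧ 4/5 = 4/5
~(z ∧ z) = ~4/5 = 1/5
(z → y) ↔ ~(z ∧ z) = 4/5 ↔ 1/5 = 2/5
~x = ~4/5 = 1/5
y ↔ ~x = 3/5 ↔ 1/5 = 3/5
~x = ~4/5 = 1/5
(y ↔ ~x) ∨ ~x = 3/5 ∨ 1/5 = 3/5
((z → y) ↔ ~(z ∧ z)) ∨ ((y ↔ ~x) ∨ ~x) = 2/5 ∨ 3/5 = 3/5
(~(y → x) → (x ∧ (z ∨ x))) ↔ (((z → y) ↔ ~(z ∧ z)) ∨ ((y ↔ ~x) ∨ ~x)) = 1 ↔ 3/5 = 3/5
x → x = 4/5 → 4/5 = 1
z ∨ (x → x) = 4/5 ∨ 1 = 1
~x = ~4/5 = 1/5
(z ∨ (x → x)) ∨ ~x = 1 ∨ 1/5 = 1
x ∨ x = 4/5 ∨ 4/5 = 4/5
y → (x ∨ x) = 3/5 → 4/5 = 1
((z ∨ (x → x)) ∨ ~x) → (y → (x ∨ x)) = 1 → 1 = 1
((~(y → x) → (x ∧ (z ∨ x))) ↔ (((z → y) ↔ ~(z ∧ z)) ∨ ((y ↔ ~x) ∨ ~x))) ∧ (((z ∨ (x → x)) ∨ ~x) → (y → (x ∨ x))) = 3/5 ∧ 1 = 3/5

3/5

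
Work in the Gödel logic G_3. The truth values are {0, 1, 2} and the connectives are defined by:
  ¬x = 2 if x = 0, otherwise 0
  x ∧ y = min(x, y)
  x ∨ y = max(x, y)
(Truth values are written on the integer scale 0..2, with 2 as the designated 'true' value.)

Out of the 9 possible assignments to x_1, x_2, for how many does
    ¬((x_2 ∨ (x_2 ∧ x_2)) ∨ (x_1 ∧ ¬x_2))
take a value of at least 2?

x_1 = 0, x_2 = 0 ↦ 2  ≥
x_1 = 0, x_2 = 1 ↦ 0  <
x_1 = 0, x_2 = 2 ↦ 0  <
x_1 = 1, x_2 = 0 ↦ 0  <
x_1 = 1, x_2 = 1 ↦ 0  <
x_1 = 1, x_2 = 2 ↦ 0  <
x_1 = 2, x_2 = 0 ↦ 0  <
x_1 = 2, x_2 = 1 ↦ 0  <
x_1 = 2, x_2 = 2 ↦ 0  <
So 1 of the 9 assignments meets the threshold.

1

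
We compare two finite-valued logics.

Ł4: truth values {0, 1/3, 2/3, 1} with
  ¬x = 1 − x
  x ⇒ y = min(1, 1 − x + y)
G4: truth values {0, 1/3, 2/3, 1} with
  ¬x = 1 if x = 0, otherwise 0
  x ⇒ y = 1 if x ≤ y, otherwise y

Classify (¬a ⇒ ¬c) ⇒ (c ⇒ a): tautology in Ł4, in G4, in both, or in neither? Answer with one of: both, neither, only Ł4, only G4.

only Ł4

In Ł4: every assignment gives 1 — tautology.
In G4: at a = 1/3, c = 2/3 the value is 1/3 — not a tautology.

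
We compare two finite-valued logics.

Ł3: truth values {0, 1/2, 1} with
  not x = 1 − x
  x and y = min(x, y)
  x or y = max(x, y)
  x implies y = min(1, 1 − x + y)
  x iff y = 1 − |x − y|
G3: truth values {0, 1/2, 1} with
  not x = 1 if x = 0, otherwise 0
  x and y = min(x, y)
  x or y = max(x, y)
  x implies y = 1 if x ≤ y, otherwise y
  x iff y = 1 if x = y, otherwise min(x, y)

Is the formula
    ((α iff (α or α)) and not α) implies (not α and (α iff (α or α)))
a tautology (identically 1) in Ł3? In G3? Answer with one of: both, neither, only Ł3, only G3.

In Ł3: every assignment gives 1 — tautology.
In G3: every assignment gives 1 — tautology.

both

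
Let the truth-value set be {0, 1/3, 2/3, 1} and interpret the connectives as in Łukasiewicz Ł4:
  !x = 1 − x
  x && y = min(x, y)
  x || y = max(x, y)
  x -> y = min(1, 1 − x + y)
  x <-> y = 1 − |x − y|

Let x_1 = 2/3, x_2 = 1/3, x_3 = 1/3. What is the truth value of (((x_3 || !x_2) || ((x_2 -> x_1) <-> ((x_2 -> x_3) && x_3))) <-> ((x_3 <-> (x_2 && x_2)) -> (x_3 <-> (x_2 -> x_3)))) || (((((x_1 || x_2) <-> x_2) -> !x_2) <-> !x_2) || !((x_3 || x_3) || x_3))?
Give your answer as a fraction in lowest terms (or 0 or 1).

!x_2 = !1/3 = 2/3
x_3 || !x_2 = 1/3 || 2/3 = 2/3
x_2 -> x_1 = 1/3 -> 2/3 = 1
x_2 -> x_3 = 1/3 -> 1/3 = 1
(x_2 -> x_3) && x_3 = 1 && 1/3 = 1/3
(x_2 -> x_1) <-> ((x_2 -> x_3) && x_3) = 1 <-> 1/3 = 1/3
(x_3 || !x_2) || ((x_2 -> x_1) <-> ((x_2 -> x_3) && x_3)) = 2/3 || 1/3 = 2/3
x_2 && x_2 = 1/3 && 1/3 = 1/3
x_3 <-> (x_2 && x_2) = 1/3 <-> 1/3 = 1
x_2 -> x_3 = 1/3 -> 1/3 = 1
x_3 <-> (x_2 -> x_3) = 1/3 <-> 1 = 1/3
(x_3 <-> (x_2 && x_2)) -> (x_3 <-> (x_2 -> x_3)) = 1 -> 1/3 = 1/3
((x_3 || !x_2) || ((x_2 -> x_1) <-> ((x_2 -> x_3) && x_3))) <-> ((x_3 <-> (x_2 && x_2)) -> (x_3 <-> (x_2 -> x_3))) = 2/3 <-> 1/3 = 2/3
x_1 || x_2 = 2/3 || 1/3 = 2/3
(x_1 || x_2) <-> x_2 = 2/3 <-> 1/3 = 2/3
!x_2 = !1/3 = 2/3
((x_1 || x_2) <-> x_2) -> !x_2 = 2/3 -> 2/3 = 1
!x_2 = !1/3 = 2/3
(((x_1 || x_2) <-> x_2) -> !x_2) <-> !x_2 = 1 <-> 2/3 = 2/3
x_3 || x_3 = 1/3 || 1/3 = 1/3
(x_3 || x_3) || x_3 = 1/3 || 1/3 = 1/3
!((x_3 || x_3) || x_3) = !1/3 = 2/3
((((x_1 || x_2) <-> x_2) -> !x_2) <-> !x_2) || !((x_3 || x_3) || x_3) = 2/3 || 2/3 = 2/3
(((x_3 || !x_2) || ((x_2 -> x_1) <-> ((x_2 -> x_3) && x_3))) <-> ((x_3 <-> (x_2 && x_2)) -> (x_3 <-> (x_2 -> x_3)))) || (((((x_1 || x_2) <-> x_2) -> !x_2) <-> !x_2) || !((x_3 || x_3) || x_3)) = 2/3 || 2/3 = 2/3

2/3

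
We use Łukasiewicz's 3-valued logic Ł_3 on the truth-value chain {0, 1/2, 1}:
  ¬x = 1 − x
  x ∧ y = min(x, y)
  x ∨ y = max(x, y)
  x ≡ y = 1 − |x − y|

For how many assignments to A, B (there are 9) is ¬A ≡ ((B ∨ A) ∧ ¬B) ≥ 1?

3

A = 0, B = 0 ↦ 0  <
A = 0, B = 1/2 ↦ 1/2  <
A = 0, B = 1 ↦ 0  <
A = 1/2, B = 0 ↦ 1  ≥
A = 1/2, B = 1/2 ↦ 1  ≥
A = 1/2, B = 1 ↦ 1/2  <
A = 1, B = 0 ↦ 0  <
A = 1, B = 1/2 ↦ 1/2  <
A = 1, B = 1 ↦ 1  ≥
So 3 of the 9 assignments meet the threshold.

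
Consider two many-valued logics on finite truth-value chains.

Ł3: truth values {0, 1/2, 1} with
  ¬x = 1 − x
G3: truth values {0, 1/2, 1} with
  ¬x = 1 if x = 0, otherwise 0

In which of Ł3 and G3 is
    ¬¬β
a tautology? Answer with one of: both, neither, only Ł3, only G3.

In Ł3: at β = 0 the value is 0 — not a tautology.
In G3: at β = 0 the value is 0 — not a tautology.

neither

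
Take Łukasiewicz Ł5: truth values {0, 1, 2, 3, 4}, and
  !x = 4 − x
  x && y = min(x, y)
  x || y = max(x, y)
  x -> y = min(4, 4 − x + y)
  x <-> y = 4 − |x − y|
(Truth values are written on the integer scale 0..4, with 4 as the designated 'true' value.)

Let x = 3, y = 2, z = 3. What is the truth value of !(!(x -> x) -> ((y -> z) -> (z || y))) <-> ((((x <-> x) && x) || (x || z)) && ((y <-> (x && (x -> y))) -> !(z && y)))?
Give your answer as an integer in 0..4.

1

x -> x = 3 -> 3 = 4
!(x -> x) = !4 = 0
y -> z = 2 -> 3 = 4
z || y = 3 || 2 = 3
(y -> z) -> (z || y) = 4 -> 3 = 3
!(x -> x) -> ((y -> z) -> (z || y)) = 0 -> 3 = 4
!(!(x -> x) -> ((y -> z) -> (z || y))) = !4 = 0
x <-> x = 3 <-> 3 = 4
(x <-> x) && x = 4 && 3 = 3
x || z = 3 || 3 = 3
((x <-> x) && x) || (x || z) = 3 || 3 = 3
x -> y = 3 -> 2 = 3
x && (x -> y) = 3 && 3 = 3
y <-> (x && (x -> y)) = 2 <-> 3 = 3
z && y = 3 && 2 = 2
!(z && y) = !2 = 2
(y <-> (x && (x -> y))) -> !(z && y) = 3 -> 2 = 3
(((x <-> x) && x) || (x || z)) && ((y <-> (x && (x -> y))) -> !(z && y)) = 3 && 3 = 3
!(!(x -> x) -> ((y -> z) -> (z || y))) <-> ((((x <-> x) && x) || (x || z)) && ((y <-> (x && (x -> y))) -> !(z && y))) = 0 <-> 3 = 1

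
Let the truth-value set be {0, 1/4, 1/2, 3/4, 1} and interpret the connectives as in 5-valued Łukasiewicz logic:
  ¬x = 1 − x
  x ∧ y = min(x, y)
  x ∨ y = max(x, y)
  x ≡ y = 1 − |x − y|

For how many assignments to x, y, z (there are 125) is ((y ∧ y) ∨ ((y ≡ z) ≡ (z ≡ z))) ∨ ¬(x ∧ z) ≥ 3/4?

value 1: 73 assignments (counts)
value 3/4: 34 assignments (counts)
value 1/2: 12 assignments
value 1/4: 5 assignments
value 0: 1 assignment
So 107 of the 125 assignments meet the threshold.

107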